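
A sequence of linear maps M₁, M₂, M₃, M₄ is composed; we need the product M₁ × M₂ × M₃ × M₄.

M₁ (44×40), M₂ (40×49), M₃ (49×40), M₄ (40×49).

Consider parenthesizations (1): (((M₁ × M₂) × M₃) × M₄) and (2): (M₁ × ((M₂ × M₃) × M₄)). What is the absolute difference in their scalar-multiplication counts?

Order (1) = (((M₁ × M₂) × M₃) × M₄): (M₁ × M₂): 44×40 by 40×49 → 44×49, cost 44·40·49 = 86240; ((M₁ × M₂) × M₃): 44×49 by 49×40 → 44×40, cost 44·49·40 = 86240; cumulative 172480; (((M₁ × M₂) × M₃) × M₄): 44×40 by 40×49 → 44×49, cost 44·40·49 = 86240; cumulative 258720. Total 258720.
Order (2) = (M₁ × ((M₂ × M₃) × M₄)): (M₂ × M₃): 40×49 by 49×40 → 40×40, cost 40·49·40 = 78400; ((M₂ × M₃) × M₄): 40×40 by 40×49 → 40×49, cost 40·40·49 = 78400; cumulative 156800; (M₁ × ((M₂ × M₃) × M₄)): 44×40 by 40×49 → 44×49, cost 44·40·49 = 86240; cumulative 243040. Total 243040.
Difference: |258720 − 243040| = 15680.

15680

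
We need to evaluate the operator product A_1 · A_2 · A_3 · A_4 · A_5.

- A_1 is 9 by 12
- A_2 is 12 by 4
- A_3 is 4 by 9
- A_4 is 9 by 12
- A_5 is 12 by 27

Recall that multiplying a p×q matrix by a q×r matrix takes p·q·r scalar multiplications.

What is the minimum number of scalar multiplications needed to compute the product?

3132

Adjacent pairs: A_1A_2 = 9·12·4 = 432; A_2A_3 = 12·4·9 = 432; A_3A_4 = 4·9·12 = 432; A_4A_5 = 9·12·27 = 2916.
Length 3: A_1..A_3: k=1: 0+432+9·12·9=1404; k=2: 432+0+9·4·9=756 → min 756 | A_2..A_4: k=2: 0+432+12·4·12=1008; k=3: 432+0+12·9·12=1728 → min 1008 | A_3..A_5: k=3: 0+2916+4·9·27=3888; k=4: 432+0+4·12·27=1728 → min 1728.
Length 4: A_1..A_4: k=1: 0+1008+9·12·12=2304; k=2: 432+432+9·4·12=1296; k=3: 756+0+9·9·12=1728 → min 1296 | A_2..A_5: k=2: 0+1728+12·4·27=3024; k=3: 432+2916+12·9·27=6264; k=4: 1008+0+12·12·27=4896 → min 3024.
Length 5: A_1..A_5: k=1: 0+3024+9·12·27=5940; k=2: 432+1728+9·4·27=3132; k=3: 756+2916+9·9·27=5859; k=4: 1296+0+9·12·27=4212 → min 3132.
Optimal order: ((A_1 · A_2) · ((A_3 · A_4) · A_5)) with cost 3132.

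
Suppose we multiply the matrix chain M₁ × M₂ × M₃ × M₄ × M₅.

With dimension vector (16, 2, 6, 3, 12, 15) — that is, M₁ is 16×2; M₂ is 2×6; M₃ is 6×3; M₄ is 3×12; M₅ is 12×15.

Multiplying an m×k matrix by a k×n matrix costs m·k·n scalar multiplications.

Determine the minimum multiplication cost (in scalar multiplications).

948

Adjacent pairs: M₁M₂ = 16·2·6 = 192; M₂M₃ = 2·6·3 = 36; M₃M₄ = 6·3·12 = 216; M₄M₅ = 3·12·15 = 540.
Length 3: M₁..M₃: k=1: 0+36+16·2·3=132; k=2: 192+0+16·6·3=480 → min 132 | M₂..M₄: k=2: 0+216+2·6·12=360; k=3: 36+0+2·3·12=108 → min 108 | M₃..M₅: k=3: 0+540+6·3·15=810; k=4: 216+0+6·12·15=1296 → min 810.
Length 4: M₁..M₄: k=1: 0+108+16·2·12=492; k=2: 192+216+16·6·12=1560; k=3: 132+0+16·3·12=708 → min 492 | M₂..M₅: k=2: 0+810+2·6·15=990; k=3: 36+540+2·3·15=666; k=4: 108+0+2·12·15=468 → min 468.
Length 5: M₁..M₅: k=1: 0+468+16·2·15=948; k=2: 192+810+16·6·15=2442; k=3: 132+540+16·3·15=1392; k=4: 492+0+16·12·15=3372 → min 948.
Optimal order: (M₁ × (((M₂ × M₃) × M₄) × M₅)) with cost 948.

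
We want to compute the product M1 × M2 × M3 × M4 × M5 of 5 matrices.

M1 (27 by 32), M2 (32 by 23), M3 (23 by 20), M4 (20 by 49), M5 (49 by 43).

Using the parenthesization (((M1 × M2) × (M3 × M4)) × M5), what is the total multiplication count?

(M1 × M2): 27×32 by 32×23 → 27×23, cost 27·32·23 = 19872
(M3 × M4): 23×20 by 20×49 → 23×49, cost 23·20·49 = 22540
((M1 × M2) × (M3 × M4)): 27×23 by 23×49 → 27×49, cost 27·23·49 = 30429; cumulative 72841
(((M1 × M2) × (M3 × M4)) × M5): 27×49 by 49×43 → 27×43, cost 27·49·43 = 56889; cumulative 129730
Total: 129730 scalar multiplications.

129730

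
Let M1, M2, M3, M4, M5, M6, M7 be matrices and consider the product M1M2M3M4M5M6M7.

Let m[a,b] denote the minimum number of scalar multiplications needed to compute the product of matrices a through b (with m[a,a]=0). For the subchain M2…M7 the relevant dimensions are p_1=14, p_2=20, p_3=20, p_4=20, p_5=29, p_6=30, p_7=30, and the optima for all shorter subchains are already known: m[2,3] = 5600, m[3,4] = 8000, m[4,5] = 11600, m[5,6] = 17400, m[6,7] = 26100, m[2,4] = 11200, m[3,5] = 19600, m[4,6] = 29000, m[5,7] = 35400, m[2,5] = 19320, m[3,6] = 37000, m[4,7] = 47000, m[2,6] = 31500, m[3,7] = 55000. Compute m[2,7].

44100

m[2,7] = min over k∈[2,6] of m[2,k]+m[k+1,7]+p_{1}·p_k·p_{7}.
k=2: 0 + 55000 + 14·20·30 = 63400; k=3: 5600 + 47000 + 14·20·30 = 61000; k=4: 11200 + 35400 + 14·20·30 = 55000; k=5: 19320 + 26100 + 14·29·30 = 57600; k=6: 31500 + 0 + 14·30·30 = 44100.
Minimum: 44100 at k=6.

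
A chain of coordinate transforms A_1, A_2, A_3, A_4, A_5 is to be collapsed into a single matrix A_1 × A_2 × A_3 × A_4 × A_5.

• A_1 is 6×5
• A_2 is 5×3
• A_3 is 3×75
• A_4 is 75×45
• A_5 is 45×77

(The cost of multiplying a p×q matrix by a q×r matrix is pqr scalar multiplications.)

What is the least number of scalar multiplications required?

Adjacent pairs: A_1A_2 = 6·5·3 = 90; A_2A_3 = 5·3·75 = 1125; A_3A_4 = 3·75·45 = 10125; A_4A_5 = 75·45·77 = 259875.
Length 3: A_1..A_3: k=1: 0+1125+6·5·75=3375; k=2: 90+0+6·3·75=1440 → min 1440 | A_2..A_4: k=2: 0+10125+5·3·45=10800; k=3: 1125+0+5·75·45=18000 → min 10800 | A_3..A_5: k=3: 0+259875+3·75·77=277200; k=4: 10125+0+3·45·77=20520 → min 20520.
Length 4: A_1..A_4: k=1: 0+10800+6·5·45=12150; k=2: 90+10125+6·3·45=11025; k=3: 1440+0+6·75·45=21690 → min 11025 | A_2..A_5: k=2: 0+20520+5·3·77=21675; k=3: 1125+259875+5·75·77=289875; k=4: 10800+0+5·45·77=28125 → min 21675.
Length 5: A_1..A_5: k=1: 0+21675+6·5·77=23985; k=2: 90+20520+6·3·77=21996; k=3: 1440+259875+6·75·77=295965; k=4: 11025+0+6·45·77=31815 → min 21996.
Optimal order: ((A_1 × A_2) × ((A_3 × A_4) × A_5)) with cost 21996.

21996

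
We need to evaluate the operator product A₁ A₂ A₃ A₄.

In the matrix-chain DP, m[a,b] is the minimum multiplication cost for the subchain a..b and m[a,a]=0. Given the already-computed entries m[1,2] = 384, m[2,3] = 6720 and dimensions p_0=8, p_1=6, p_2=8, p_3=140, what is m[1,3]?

m[1,3] = min over k∈[1,2] of m[1,k]+m[k+1,3]+p_{0}·p_k·p_{3}.
k=1: 0 + 6720 + 8·6·140 = 13440; k=2: 384 + 0 + 8·8·140 = 9344.
Minimum: 9344 at k=2.

9344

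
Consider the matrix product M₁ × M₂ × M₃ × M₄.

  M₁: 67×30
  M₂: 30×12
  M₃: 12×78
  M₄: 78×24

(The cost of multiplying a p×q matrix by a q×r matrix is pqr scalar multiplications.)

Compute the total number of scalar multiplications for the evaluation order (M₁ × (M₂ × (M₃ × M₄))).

(M₃ × M₄): 12×78 by 78×24 → 12×24, cost 12·78·24 = 22464
(M₂ × (M₃ × M₄)): 30×12 by 12×24 → 30×24, cost 30·12·24 = 8640; cumulative 31104
(M₁ × (M₂ × (M₃ × M₄))): 67×30 by 30×24 → 67×24, cost 67·30·24 = 48240; cumulative 79344
Total: 79344 scalar multiplications.

79344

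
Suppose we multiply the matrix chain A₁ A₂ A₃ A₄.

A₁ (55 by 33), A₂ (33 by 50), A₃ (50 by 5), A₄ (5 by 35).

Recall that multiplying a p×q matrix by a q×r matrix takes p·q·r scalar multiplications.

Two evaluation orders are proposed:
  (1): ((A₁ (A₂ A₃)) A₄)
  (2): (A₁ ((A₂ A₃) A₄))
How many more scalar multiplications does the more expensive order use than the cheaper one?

Order (1) = ((A₁ (A₂ A₃)) A₄): (A₂ A₃): 33×50 by 50×5 → 33×5, cost 33·50·5 = 8250; (A₁ (A₂ A₃)): 55×33 by 33×5 → 55×5, cost 55·33·5 = 9075; cumulative 17325; ((A₁ (A₂ A₃)) A₄): 55×5 by 5×35 → 55×35, cost 55·5·35 = 9625; cumulative 26950. Total 26950.
Order (2) = (A₁ ((A₂ A₃) A₄)): (A₂ A₃): 33×50 by 50×5 → 33×5, cost 33·50·5 = 8250; ((A₂ A₃) A₄): 33×5 by 5×35 → 33×35, cost 33·5·35 = 5775; cumulative 14025; (A₁ ((A₂ A₃) A₄)): 55×33 by 33×35 → 55×35, cost 55·33·35 = 63525; cumulative 77550. Total 77550.
Difference: |26950 − 77550| = 50600.

50600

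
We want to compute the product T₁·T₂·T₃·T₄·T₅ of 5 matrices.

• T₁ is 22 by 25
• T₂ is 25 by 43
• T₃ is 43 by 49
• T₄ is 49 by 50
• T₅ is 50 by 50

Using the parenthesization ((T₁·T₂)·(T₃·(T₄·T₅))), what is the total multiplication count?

(T₁·T₂): 22×25 by 25×43 → 22×43, cost 22·25·43 = 23650
(T₄·T₅): 49×50 by 50×50 → 49×50, cost 49·50·50 = 122500
(T₃·(T₄·T₅)): 43×49 by 49×50 → 43×50, cost 43·49·50 = 105350; cumulative 227850
((T₁·T₂)·(T₃·(T₄·T₅))): 22×43 by 43×50 → 22×50, cost 22·43·50 = 47300; cumulative 298800
Total: 298800 scalar multiplications.

298800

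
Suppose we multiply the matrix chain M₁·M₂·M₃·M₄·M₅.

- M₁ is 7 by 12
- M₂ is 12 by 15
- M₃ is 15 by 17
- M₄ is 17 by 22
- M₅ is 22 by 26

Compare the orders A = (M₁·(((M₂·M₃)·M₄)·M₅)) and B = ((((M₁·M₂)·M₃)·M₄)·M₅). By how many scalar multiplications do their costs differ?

6929

Order A = (M₁·(((M₂·M₃)·M₄)·M₅)): (M₂·M₃): 12×15 by 15×17 → 12×17, cost 12·15·17 = 3060; ((M₂·M₃)·M₄): 12×17 by 17×22 → 12×22, cost 12·17·22 = 4488; cumulative 7548; (((M₂·M₃)·M₄)·M₅): 12×22 by 22×26 → 12×26, cost 12·22·26 = 6864; cumulative 14412; (M₁·(((M₂·M₃)·M₄)·M₅)): 7×12 by 12×26 → 7×26, cost 7·12·26 = 2184; cumulative 16596. Total 16596.
Order B = ((((M₁·M₂)·M₃)·M₄)·M₅): (M₁·M₂): 7×12 by 12×15 → 7×15, cost 7·12·15 = 1260; ((M₁·M₂)·M₃): 7×15 by 15×17 → 7×17, cost 7·15·17 = 1785; cumulative 3045; (((M₁·M₂)·M₃)·M₄): 7×17 by 17×22 → 7×22, cost 7·17·22 = 2618; cumulative 5663; ((((M₁·M₂)·M₃)·M₄)·M₅): 7×22 by 22×26 → 7×26, cost 7·22·26 = 4004; cumulative 9667. Total 9667.
Difference: |16596 − 9667| = 6929.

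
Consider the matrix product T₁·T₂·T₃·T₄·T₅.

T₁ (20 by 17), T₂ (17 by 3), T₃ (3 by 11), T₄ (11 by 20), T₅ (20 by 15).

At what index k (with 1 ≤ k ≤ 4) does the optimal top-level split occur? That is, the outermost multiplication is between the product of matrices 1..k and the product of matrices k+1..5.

2

Adjacent pairs: T₁T₂ = 20·17·3 = 1020; T₂T₃ = 17·3·11 = 561; T₃T₄ = 3·11·20 = 660; T₄T₅ = 11·20·15 = 3300.
Length 3: T₁..T₃: k=1: 0+561+20·17·11=4301; k=2: 1020+0+20·3·11=1680 → min 1680 | T₂..T₄: k=2: 0+660+17·3·20=1680; k=3: 561+0+17·11·20=4301 → min 1680 | T₃..T₅: k=3: 0+3300+3·11·15=3795; k=4: 660+0+3·20·15=1560 → min 1560.
Length 4: T₁..T₄: k=1: 0+1680+20·17·20=8480; k=2: 1020+660+20·3·20=2880; k=3: 1680+0+20·11·20=6080 → min 2880 | T₂..T₅: k=2: 0+1560+17·3·15=2325; k=3: 561+3300+17·11·15=6666; k=4: 1680+0+17·20·15=6780 → min 2325.
Top-level splits: k=1: (T₁..T₁)·(T₂..T₅) → 0+2325+20·17·15 = 7425; k=2: (T₁..T₂)·(T₃..T₅) → 1020+1560+20·3·15 = 3480; k=3: (T₁..T₃)·(T₄..T₅) → 1680+3300+20·11·15 = 8280; k=4: (T₁..T₄)·(T₅..T₅) → 2880+0+20·20·15 = 8880.
Best split is after T₂, i.e. k = 2.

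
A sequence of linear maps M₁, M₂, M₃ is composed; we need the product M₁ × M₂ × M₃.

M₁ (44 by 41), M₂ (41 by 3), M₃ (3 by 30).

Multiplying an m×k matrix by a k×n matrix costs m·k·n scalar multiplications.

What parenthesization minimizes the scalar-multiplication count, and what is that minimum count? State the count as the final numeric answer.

(M₁ × (M₂ × M₃)): cost 57810.
((M₁ × M₂) × M₃): cost 9372.
Optimal: ((M₁ × M₂) × M₃) with cost 9372.

9372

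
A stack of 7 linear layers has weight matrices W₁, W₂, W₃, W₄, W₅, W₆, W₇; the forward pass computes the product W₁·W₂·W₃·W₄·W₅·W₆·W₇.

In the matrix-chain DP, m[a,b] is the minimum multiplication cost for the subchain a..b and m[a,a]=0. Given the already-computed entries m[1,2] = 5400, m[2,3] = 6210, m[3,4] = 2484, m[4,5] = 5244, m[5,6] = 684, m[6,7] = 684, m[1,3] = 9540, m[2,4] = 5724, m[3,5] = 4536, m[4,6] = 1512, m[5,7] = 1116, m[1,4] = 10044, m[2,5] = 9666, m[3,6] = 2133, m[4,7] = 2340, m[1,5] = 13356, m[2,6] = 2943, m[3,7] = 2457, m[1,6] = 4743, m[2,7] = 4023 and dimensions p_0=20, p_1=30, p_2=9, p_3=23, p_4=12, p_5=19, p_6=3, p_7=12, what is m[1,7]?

5463

m[1,7] = min over k∈[1,6] of m[1,k]+m[k+1,7]+p_{0}·p_k·p_{7}.
k=1: 0 + 4023 + 20·30·12 = 11223; k=2: 5400 + 2457 + 20·9·12 = 10017; k=3: 9540 + 2340 + 20·23·12 = 17400; k=4: 10044 + 1116 + 20·12·12 = 14040; k=5: 13356 + 684 + 20·19·12 = 18600; k=6: 4743 + 0 + 20·3·12 = 5463.
Minimum: 5463 at k=6.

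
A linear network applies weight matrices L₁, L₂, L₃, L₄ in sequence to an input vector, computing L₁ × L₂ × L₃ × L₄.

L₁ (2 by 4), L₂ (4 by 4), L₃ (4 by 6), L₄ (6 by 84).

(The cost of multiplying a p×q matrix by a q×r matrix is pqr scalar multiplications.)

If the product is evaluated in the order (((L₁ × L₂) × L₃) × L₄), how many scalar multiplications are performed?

(L₁ × L₂): 2×4 by 4×4 → 2×4, cost 2·4·4 = 32
((L₁ × L₂) × L₃): 2×4 by 4×6 → 2×6, cost 2·4·6 = 48; cumulative 80
(((L₁ × L₂) × L₃) × L₄): 2×6 by 6×84 → 2×84, cost 2·6·84 = 1008; cumulative 1088
Total: 1088 scalar multiplications.

1088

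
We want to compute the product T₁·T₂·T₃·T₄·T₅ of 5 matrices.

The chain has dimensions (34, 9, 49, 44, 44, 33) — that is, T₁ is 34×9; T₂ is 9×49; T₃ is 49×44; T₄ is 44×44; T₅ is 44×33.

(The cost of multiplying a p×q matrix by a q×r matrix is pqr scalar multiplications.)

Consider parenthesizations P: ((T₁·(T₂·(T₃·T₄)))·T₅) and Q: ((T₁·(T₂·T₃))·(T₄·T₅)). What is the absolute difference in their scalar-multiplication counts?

30976

Order P = ((T₁·(T₂·(T₃·T₄)))·T₅): (T₃·T₄): 49×44 by 44×44 → 49×44, cost 49·44·44 = 94864; (T₂·(T₃·T₄)): 9×49 by 49×44 → 9×44, cost 9·49·44 = 19404; cumulative 114268; (T₁·(T₂·(T₃·T₄))): 34×9 by 9×44 → 34×44, cost 34·9·44 = 13464; cumulative 127732; ((T₁·(T₂·(T₃·T₄)))·T₅): 34×44 by 44×33 → 34×33, cost 34·44·33 = 49368; cumulative 177100. Total 177100.
Order Q = ((T₁·(T₂·T₃))·(T₄·T₅)): (T₂·T₃): 9×49 by 49×44 → 9×44, cost 9·49·44 = 19404; (T₁·(T₂·T₃)): 34×9 by 9×44 → 34×44, cost 34·9·44 = 13464; cumulative 32868; (T₄·T₅): 44×44 by 44×33 → 44×33, cost 44·44·33 = 63888; ((T₁·(T₂·T₃))·(T₄·T₅)): 34×44 by 44×33 → 34×33, cost 34·44·33 = 49368; cumulative 146124. Total 146124.
Difference: |177100 − 146124| = 30976.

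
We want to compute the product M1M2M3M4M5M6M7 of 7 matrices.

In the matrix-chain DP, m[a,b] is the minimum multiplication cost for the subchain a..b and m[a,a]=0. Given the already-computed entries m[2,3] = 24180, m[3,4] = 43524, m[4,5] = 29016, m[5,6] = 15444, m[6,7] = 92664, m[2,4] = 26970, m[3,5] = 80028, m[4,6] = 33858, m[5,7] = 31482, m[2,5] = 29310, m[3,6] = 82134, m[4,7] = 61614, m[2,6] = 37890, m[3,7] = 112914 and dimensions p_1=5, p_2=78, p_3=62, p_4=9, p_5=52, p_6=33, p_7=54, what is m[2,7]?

46800

m[2,7] = min over k∈[2,6] of m[2,k]+m[k+1,7]+p_{1}·p_k·p_{7}.
k=2: 0 + 112914 + 5·78·54 = 133974; k=3: 24180 + 61614 + 5·62·54 = 102534; k=4: 26970 + 31482 + 5·9·54 = 60882; k=5: 29310 + 92664 + 5·52·54 = 136014; k=6: 37890 + 0 + 5·33·54 = 46800.
Minimum: 46800 at k=6.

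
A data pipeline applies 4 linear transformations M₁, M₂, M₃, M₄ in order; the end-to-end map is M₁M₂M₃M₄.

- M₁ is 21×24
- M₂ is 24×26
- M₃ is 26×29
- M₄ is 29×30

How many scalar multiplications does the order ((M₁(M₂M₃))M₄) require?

50982

(M₂M₃): 24×26 by 26×29 → 24×29, cost 24·26·29 = 18096
(M₁(M₂M₃)): 21×24 by 24×29 → 21×29, cost 21·24·29 = 14616; cumulative 32712
((M₁(M₂M₃))M₄): 21×29 by 29×30 → 21×30, cost 21·29·30 = 18270; cumulative 50982
Total: 50982 scalar multiplications.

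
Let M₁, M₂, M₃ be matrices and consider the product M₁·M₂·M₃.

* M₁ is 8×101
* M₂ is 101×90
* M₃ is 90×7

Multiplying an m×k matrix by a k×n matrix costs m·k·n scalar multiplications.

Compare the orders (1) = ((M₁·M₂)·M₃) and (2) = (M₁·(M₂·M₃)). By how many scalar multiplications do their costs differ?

Order (1) = ((M₁·M₂)·M₃): (M₁·M₂): 8×101 by 101×90 → 8×90, cost 8·101·90 = 72720; ((M₁·M₂)·M₃): 8×90 by 90×7 → 8×7, cost 8·90·7 = 5040; cumulative 77760. Total 77760.
Order (2) = (M₁·(M₂·M₃)): (M₂·M₃): 101×90 by 90×7 → 101×7, cost 101·90·7 = 63630; (M₁·(M₂·M₃)): 8×101 by 101×7 → 8×7, cost 8·101·7 = 5656; cumulative 69286. Total 69286.
Difference: |77760 − 69286| = 8474.

8474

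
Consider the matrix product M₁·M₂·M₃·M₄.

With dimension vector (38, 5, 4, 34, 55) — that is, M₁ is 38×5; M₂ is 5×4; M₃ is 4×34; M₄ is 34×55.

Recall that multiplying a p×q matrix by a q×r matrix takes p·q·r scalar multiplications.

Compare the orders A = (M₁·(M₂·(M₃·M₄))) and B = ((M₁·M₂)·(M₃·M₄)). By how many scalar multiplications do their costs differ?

2430

Order A = (M₁·(M₂·(M₃·M₄))): (M₃·M₄): 4×34 by 34×55 → 4×55, cost 4·34·55 = 7480; (M₂·(M₃·M₄)): 5×4 by 4×55 → 5×55, cost 5·4·55 = 1100; cumulative 8580; (M₁·(M₂·(M₃·M₄))): 38×5 by 5×55 → 38×55, cost 38·5·55 = 10450; cumulative 19030. Total 19030.
Order B = ((M₁·M₂)·(M₃·M₄)): (M₁·M₂): 38×5 by 5×4 → 38×4, cost 38·5·4 = 760; (M₃·M₄): 4×34 by 34×55 → 4×55, cost 4·34·55 = 7480; ((M₁·M₂)·(M₃·M₄)): 38×4 by 4×55 → 38×55, cost 38·4·55 = 8360; cumulative 16600. Total 16600.
Difference: |19030 − 16600| = 2430.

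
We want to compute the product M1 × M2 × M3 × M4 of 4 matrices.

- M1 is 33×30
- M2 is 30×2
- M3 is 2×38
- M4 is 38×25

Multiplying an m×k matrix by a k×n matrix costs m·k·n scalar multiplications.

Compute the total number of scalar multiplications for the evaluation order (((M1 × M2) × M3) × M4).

35838

(M1 × M2): 33×30 by 30×2 → 33×2, cost 33·30·2 = 1980
((M1 × M2) × M3): 33×2 by 2×38 → 33×38, cost 33·2·38 = 2508; cumulative 4488
(((M1 × M2) × M3) × M4): 33×38 by 38×25 → 33×25, cost 33·38·25 = 31350; cumulative 35838
Total: 35838 scalar multiplications.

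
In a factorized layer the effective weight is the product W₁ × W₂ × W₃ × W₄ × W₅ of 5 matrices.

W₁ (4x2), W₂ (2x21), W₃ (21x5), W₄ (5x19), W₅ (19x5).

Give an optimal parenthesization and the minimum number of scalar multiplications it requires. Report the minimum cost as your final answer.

630

Adjacent pairs: W₁W₂ = 4·2·21 = 168; W₂W₃ = 2·21·5 = 210; W₃W₄ = 21·5·19 = 1995; W₄W₅ = 5·19·5 = 475.
Length 3: W₁..W₃: k=1: 0+210+4·2·5=250; k=2: 168+0+4·21·5=588 → min 250 | W₂..W₄: k=2: 0+1995+2·21·19=2793; k=3: 210+0+2·5·19=400 → min 400 | W₃..W₅: k=3: 0+475+21·5·5=1000; k=4: 1995+0+21·19·5=3990 → min 1000.
Length 4: W₁..W₄: k=1: 0+400+4·2·19=552; k=2: 168+1995+4·21·19=3759; k=3: 250+0+4·5·19=630 → min 552 | W₂..W₅: k=2: 0+1000+2·21·5=1210; k=3: 210+475+2·5·5=735; k=4: 400+0+2·19·5=590 → min 590.
Length 5: W₁..W₅: k=1: 0+590+4·2·5=630; k=2: 168+1000+4·21·5=1588; k=3: 250+475+4·5·5=825; k=4: 552+0+4·19·5=932 → min 630.
Optimal parenthesization: (W₁ × (((W₂ × W₃) × W₄) × W₅)) with cost 630.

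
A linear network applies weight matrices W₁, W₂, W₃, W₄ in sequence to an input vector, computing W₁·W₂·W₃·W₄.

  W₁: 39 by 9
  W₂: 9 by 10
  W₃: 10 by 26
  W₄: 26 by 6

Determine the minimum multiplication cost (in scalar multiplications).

4206

Adjacent pairs: W₁W₂ = 39·9·10 = 3510; W₂W₃ = 9·10·26 = 2340; W₃W₄ = 10·26·6 = 1560.
Length 3: W₁..W₃: k=1: 0+2340+39·9·26=11466; k=2: 3510+0+39·10·26=13650 → min 11466 | W₂..W₄: k=2: 0+1560+9·10·6=2100; k=3: 2340+0+9·26·6=3744 → min 2100.
Length 4: W₁..W₄: k=1: 0+2100+39·9·6=4206; k=2: 3510+1560+39·10·6=7410; k=3: 11466+0+39·26·6=17550 → min 4206.
Optimal order: (W₁·(W₂·(W₃·W₄))) with cost 4206.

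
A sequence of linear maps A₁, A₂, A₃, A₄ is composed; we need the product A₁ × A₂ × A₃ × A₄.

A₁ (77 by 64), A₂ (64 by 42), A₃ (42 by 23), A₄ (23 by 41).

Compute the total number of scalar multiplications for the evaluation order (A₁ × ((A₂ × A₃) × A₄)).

324224

(A₂ × A₃): 64×42 by 42×23 → 64×23, cost 64·42·23 = 61824
((A₂ × A₃) × A₄): 64×23 by 23×41 → 64×41, cost 64·23·41 = 60352; cumulative 122176
(A₁ × ((A₂ × A₃) × A₄)): 77×64 by 64×41 → 77×41, cost 77·64·41 = 202048; cumulative 324224
Total: 324224 scalar multiplications.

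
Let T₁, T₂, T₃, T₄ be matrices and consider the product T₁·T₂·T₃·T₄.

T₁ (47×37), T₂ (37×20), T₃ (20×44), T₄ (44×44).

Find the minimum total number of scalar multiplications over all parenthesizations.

114860

Adjacent pairs: T₁T₂ = 47·37·20 = 34780; T₂T₃ = 37·20·44 = 32560; T₃T₄ = 20·44·44 = 38720.
Length 3: T₁..T₃: k=1: 0+32560+47·37·44=109076; k=2: 34780+0+47·20·44=76140 → min 76140 | T₂..T₄: k=2: 0+38720+37·20·44=71280; k=3: 32560+0+37·44·44=104192 → min 71280.
Length 4: T₁..T₄: k=1: 0+71280+47·37·44=147796; k=2: 34780+38720+47·20·44=114860; k=3: 76140+0+47·44·44=167132 → min 114860.
Optimal order: ((T₁·T₂)·(T₃·T₄)) with cost 114860.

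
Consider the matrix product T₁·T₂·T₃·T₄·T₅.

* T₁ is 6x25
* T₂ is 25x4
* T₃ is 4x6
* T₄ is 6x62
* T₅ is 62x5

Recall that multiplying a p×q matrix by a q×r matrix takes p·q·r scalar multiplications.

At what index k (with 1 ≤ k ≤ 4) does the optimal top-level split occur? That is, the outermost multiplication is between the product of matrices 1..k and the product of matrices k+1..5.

2

Adjacent pairs: T₁T₂ = 6·25·4 = 600; T₂T₃ = 25·4·6 = 600; T₃T₄ = 4·6·62 = 1488; T₄T₅ = 6·62·5 = 1860.
Length 3: T₁..T₃: k=1: 0+600+6·25·6=1500; k=2: 600+0+6·4·6=744 → min 744 | T₂..T₄: k=2: 0+1488+25·4·62=7688; k=3: 600+0+25·6·62=9900 → min 7688 | T₃..T₅: k=3: 0+1860+4·6·5=1980; k=4: 1488+0+4·62·5=2728 → min 1980.
Length 4: T₁..T₄: k=1: 0+7688+6·25·62=16988; k=2: 600+1488+6·4·62=3576; k=3: 744+0+6·6·62=2976 → min 2976 | T₂..T₅: k=2: 0+1980+25·4·5=2480; k=3: 600+1860+25·6·5=3210; k=4: 7688+0+25·62·5=15438 → min 2480.
Top-level splits: k=1: (T₁..T₁)·(T₂..T₅) → 0+2480+6·25·5 = 3230; k=2: (T₁..T₂)·(T₃..T₅) → 600+1980+6·4·5 = 2700; k=3: (T₁..T₃)·(T₄..T₅) → 744+1860+6·6·5 = 2784; k=4: (T₁..T₄)·(T₅..T₅) → 2976+0+6·62·5 = 4836.
Best split is after T₂, i.e. k = 2.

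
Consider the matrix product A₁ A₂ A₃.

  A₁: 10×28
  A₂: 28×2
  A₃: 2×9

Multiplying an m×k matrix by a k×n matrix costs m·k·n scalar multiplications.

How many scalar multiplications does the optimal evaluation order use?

Order (A₁ (A₂ A₃)): (A₂ A₃): 28×2 by 2×9 → 28×9, cost 28·2·9 = 504; (A₁ (A₂ A₃)): 10×28 by 28×9 → 10×9, cost 10·28·9 = 2520; cumulative 3024. Total 3024.
Order ((A₁ A₂) A₃): (A₁ A₂): 10×28 by 28×2 → 10×2, cost 10·28·2 = 560; ((A₁ A₂) A₃): 10×2 by 2×9 → 10×9, cost 10·2·9 = 180; cumulative 740. Total 740.
Minimum: 740.

740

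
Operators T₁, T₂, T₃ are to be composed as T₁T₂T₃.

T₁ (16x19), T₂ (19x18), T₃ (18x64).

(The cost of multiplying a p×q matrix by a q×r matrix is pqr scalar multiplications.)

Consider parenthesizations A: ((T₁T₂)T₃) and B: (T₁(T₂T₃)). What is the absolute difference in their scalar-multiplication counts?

17440

Order A = ((T₁T₂)T₃): (T₁T₂): 16×19 by 19×18 → 16×18, cost 16·19·18 = 5472; ((T₁T₂)T₃): 16×18 by 18×64 → 16×64, cost 16·18·64 = 18432; cumulative 23904. Total 23904.
Order B = (T₁(T₂T₃)): (T₂T₃): 19×18 by 18×64 → 19×64, cost 19·18·64 = 21888; (T₁(T₂T₃)): 16×19 by 19×64 → 16×64, cost 16·19·64 = 19456; cumulative 41344. Total 41344.
Difference: |23904 − 41344| = 17440.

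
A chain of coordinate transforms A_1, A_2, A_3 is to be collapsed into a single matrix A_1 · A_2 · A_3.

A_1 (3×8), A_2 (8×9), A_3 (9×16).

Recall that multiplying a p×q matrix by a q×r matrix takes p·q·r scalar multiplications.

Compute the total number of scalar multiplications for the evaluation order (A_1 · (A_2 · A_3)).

(A_2 · A_3): 8×9 by 9×16 → 8×16, cost 8·9·16 = 1152
(A_1 · (A_2 · A_3)): 3×8 by 8×16 → 3×16, cost 3·8·16 = 384; cumulative 1536
Total: 1536 scalar multiplications.

1536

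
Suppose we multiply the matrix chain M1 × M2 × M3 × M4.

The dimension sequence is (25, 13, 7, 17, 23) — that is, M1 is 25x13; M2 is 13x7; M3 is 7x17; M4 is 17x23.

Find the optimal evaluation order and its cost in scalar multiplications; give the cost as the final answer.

Adjacent pairs: M1M2 = 25·13·7 = 2275; M2M3 = 13·7·17 = 1547; M3M4 = 7·17·23 = 2737.
Length 3: M1..M3: k=1: 0+1547+25·13·17=7072; k=2: 2275+0+25·7·17=5250 → min 5250 | M2..M4: k=2: 0+2737+13·7·23=4830; k=3: 1547+0+13·17·23=6630 → min 4830.
Length 4: M1..M4: k=1: 0+4830+25·13·23=12305; k=2: 2275+2737+25·7·23=9037; k=3: 5250+0+25·17·23=15025 → min 9037.
Optimal parenthesization: ((M1 × M2) × (M3 × M4)) with cost 9037.

9037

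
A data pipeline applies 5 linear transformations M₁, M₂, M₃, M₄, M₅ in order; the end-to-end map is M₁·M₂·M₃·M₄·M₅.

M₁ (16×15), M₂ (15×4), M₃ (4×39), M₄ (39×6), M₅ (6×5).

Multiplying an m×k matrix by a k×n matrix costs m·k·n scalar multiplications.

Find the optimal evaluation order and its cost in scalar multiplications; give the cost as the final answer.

Adjacent pairs: M₁M₂ = 16·15·4 = 960; M₂M₃ = 15·4·39 = 2340; M₃M₄ = 4·39·6 = 936; M₄M₅ = 39·6·5 = 1170.
Length 3: M₁..M₃: k=1: 0+2340+16·15·39=11700; k=2: 960+0+16·4·39=3456 → min 3456 | M₂..M₄: k=2: 0+936+15·4·6=1296; k=3: 2340+0+15·39·6=5850 → min 1296 | M₃..M₅: k=3: 0+1170+4·39·5=1950; k=4: 936+0+4·6·5=1056 → min 1056.
Length 4: M₁..M₄: k=1: 0+1296+16·15·6=2736; k=2: 960+936+16·4·6=2280; k=3: 3456+0+16·39·6=7200 → min 2280 | M₂..M₅: k=2: 0+1056+15·4·5=1356; k=3: 2340+1170+15·39·5=6435; k=4: 1296+0+15·6·5=1746 → min 1356.
Length 5: M₁..M₅: k=1: 0+1356+16·15·5=2556; k=2: 960+1056+16·4·5=2336; k=3: 3456+1170+16·39·5=7746; k=4: 2280+0+16·6·5=2760 → min 2336.
Optimal parenthesization: ((M₁·M₂)·((M₃·M₄)·M₅)) with cost 2336.

2336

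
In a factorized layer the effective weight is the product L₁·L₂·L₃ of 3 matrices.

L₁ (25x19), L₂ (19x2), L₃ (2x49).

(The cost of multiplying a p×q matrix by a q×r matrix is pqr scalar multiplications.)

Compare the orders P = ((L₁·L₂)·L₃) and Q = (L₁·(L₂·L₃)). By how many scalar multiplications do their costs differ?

21737

Order P = ((L₁·L₂)·L₃): (L₁·L₂): 25×19 by 19×2 → 25×2, cost 25·19·2 = 950; ((L₁·L₂)·L₃): 25×2 by 2×49 → 25×49, cost 25·2·49 = 2450; cumulative 3400. Total 3400.
Order Q = (L₁·(L₂·L₃)): (L₂·L₃): 19×2 by 2×49 → 19×49, cost 19·2·49 = 1862; (L₁·(L₂·L₃)): 25×19 by 19×49 → 25×49, cost 25·19·49 = 23275; cumulative 25137. Total 25137.
Difference: |3400 − 25137| = 21737.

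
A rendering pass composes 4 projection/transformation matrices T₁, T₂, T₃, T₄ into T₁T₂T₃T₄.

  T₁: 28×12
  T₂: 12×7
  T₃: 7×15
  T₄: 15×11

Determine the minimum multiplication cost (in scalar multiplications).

Adjacent pairs: T₁T₂ = 28·12·7 = 2352; T₂T₃ = 12·7·15 = 1260; T₃T₄ = 7·15·11 = 1155.
Length 3: T₁..T₃: k=1: 0+1260+28·12·15=6300; k=2: 2352+0+28·7·15=5292 → min 5292 | T₂..T₄: k=2: 0+1155+12·7·11=2079; k=3: 1260+0+12·15·11=3240 → min 2079.
Length 4: T₁..T₄: k=1: 0+2079+28·12·11=5775; k=2: 2352+1155+28·7·11=5663; k=3: 5292+0+28·15·11=9912 → min 5663.
Optimal order: ((T₁T₂)(T₃T₄)) with cost 5663.

5663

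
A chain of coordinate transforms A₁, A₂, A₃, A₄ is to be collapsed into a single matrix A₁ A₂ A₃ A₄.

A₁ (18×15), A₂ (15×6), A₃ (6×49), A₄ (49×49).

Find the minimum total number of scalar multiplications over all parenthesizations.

21318

Adjacent pairs: A₁A₂ = 18·15·6 = 1620; A₂A₃ = 15·6·49 = 4410; A₃A₄ = 6·49·49 = 14406.
Length 3: A₁..A₃: k=1: 0+4410+18·15·49=17640; k=2: 1620+0+18·6·49=6912 → min 6912 | A₂..A₄: k=2: 0+14406+15·6·49=18816; k=3: 4410+0+15·49·49=40425 → min 18816.
Length 4: A₁..A₄: k=1: 0+18816+18·15·49=32046; k=2: 1620+14406+18·6·49=21318; k=3: 6912+0+18·49·49=50130 → min 21318.
Optimal order: ((A₁ A₂) (A₃ A₄)) with cost 21318.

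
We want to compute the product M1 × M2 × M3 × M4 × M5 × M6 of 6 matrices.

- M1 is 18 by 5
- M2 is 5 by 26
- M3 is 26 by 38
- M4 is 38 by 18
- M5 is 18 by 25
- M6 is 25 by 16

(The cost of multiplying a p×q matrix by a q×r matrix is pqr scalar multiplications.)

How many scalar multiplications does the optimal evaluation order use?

Adjacent pairs: M1M2 = 18·5·26 = 2340; M2M3 = 5·26·38 = 4940; M3M4 = 26·38·18 = 17784; M4M5 = 38·18·25 = 17100; M5M6 = 18·25·16 = 7200.
Length 3: M1..M3: k=1: 0+4940+18·5·38=8360; k=2: 2340+0+18·26·38=20124 → min 8360 | M2..M4: k=2: 0+17784+5·26·18=20124; k=3: 4940+0+5·38·18=8360 → min 8360 | M3..M5: k=3: 0+17100+26·38·25=41800; k=4: 17784+0+26·18·25=29484 → min 29484 | M4..M6: k=4: 0+7200+38·18·16=18144; k=5: 17100+0+38·25·16=32300 → min 18144.
Length 4: M1..M4: k=1: 0+8360+18·5·18=9980; k=2: 2340+17784+18·26·18=28548; k=3: 8360+0+18·38·18=20672 → min 9980 | M2..M5: k=2: 0+29484+5·26·25=32734; k=3: 4940+17100+5·38·25=26790; k=4: 8360+0+5·18·25=10610 → min 10610 | M3..M6: k=3: 0+18144+26·38·16=33952; k=4: 17784+7200+26·18·16=32472; k=5: 29484+0+26·25·16=39884 → min 32472.
Length 5: M1..M5: k=1: 0+10610+18·5·25=12860; k=2: 2340+29484+18·26·25=43524; k=3: 8360+17100+18·38·25=42560; k=4: 9980+0+18·18·25=18080 → min 12860 | M2..M6: k=2: 0+32472+5·26·16=34552; k=3: 4940+18144+5·38·16=26124; k=4: 8360+7200+5·18·16=17000; k=5: 10610+0+5·25·16=12610 → min 12610.
Length 6: M1..M6: k=1: 0+12610+18·5·16=14050; k=2: 2340+32472+18·26·16=42300; k=3: 8360+18144+18·38·16=37448; k=4: 9980+7200+18·18·16=22364; k=5: 12860+0+18·25·16=20060 → min 14050.
Optimal order: (M1 × ((((M2 × M3) × M4) × M5) × M6)) with cost 14050.

14050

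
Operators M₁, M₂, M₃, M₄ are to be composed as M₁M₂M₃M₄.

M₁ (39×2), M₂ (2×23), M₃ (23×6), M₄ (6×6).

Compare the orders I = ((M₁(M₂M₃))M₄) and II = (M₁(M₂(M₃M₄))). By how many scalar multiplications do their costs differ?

576

Order I = ((M₁(M₂M₃))M₄): (M₂M₃): 2×23 by 23×6 → 2×6, cost 2·23·6 = 276; (M₁(M₂M₃)): 39×2 by 2×6 → 39×6, cost 39·2·6 = 468; cumulative 744; ((M₁(M₂M₃))M₄): 39×6 by 6×6 → 39×6, cost 39·6·6 = 1404; cumulative 2148. Total 2148.
Order II = (M₁(M₂(M₃M₄))): (M₃M₄): 23×6 by 6×6 → 23×6, cost 23·6·6 = 828; (M₂(M₃M₄)): 2×23 by 23×6 → 2×6, cost 2·23·6 = 276; cumulative 1104; (M₁(M₂(M₃M₄))): 39×2 by 2×6 → 39×6, cost 39·2·6 = 468; cumulative 1572. Total 1572.
Difference: |2148 − 1572| = 576.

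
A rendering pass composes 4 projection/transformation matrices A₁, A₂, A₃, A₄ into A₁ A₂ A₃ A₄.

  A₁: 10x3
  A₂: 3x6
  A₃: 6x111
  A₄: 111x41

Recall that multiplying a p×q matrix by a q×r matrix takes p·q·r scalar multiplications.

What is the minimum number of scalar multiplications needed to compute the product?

Adjacent pairs: A₁A₂ = 10·3·6 = 180; A₂A₃ = 3·6·111 = 1998; A₃A₄ = 6·111·41 = 27306.
Length 3: A₁..A₃: k=1: 0+1998+10·3·111=5328; k=2: 180+0+10·6·111=6840 → min 5328 | A₂..A₄: k=2: 0+27306+3·6·41=28044; k=3: 1998+0+3·111·41=15651 → min 15651.
Length 4: A₁..A₄: k=1: 0+15651+10·3·41=16881; k=2: 180+27306+10·6·41=29946; k=3: 5328+0+10·111·41=50838 → min 16881.
Optimal order: (A₁ ((A₂ A₃) A₄)) with cost 16881.

16881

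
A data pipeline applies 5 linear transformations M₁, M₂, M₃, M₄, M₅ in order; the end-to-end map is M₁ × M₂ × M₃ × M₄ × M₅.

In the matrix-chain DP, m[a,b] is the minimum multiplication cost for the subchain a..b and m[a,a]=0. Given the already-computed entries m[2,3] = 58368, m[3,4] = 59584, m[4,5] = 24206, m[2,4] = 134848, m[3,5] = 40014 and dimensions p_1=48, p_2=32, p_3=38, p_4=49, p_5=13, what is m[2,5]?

m[2,5] = min over k∈[2,4] of m[2,k]+m[k+1,5]+p_{1}·p_k·p_{5}.
k=2: 0 + 40014 + 48·32·13 = 59982; k=3: 58368 + 24206 + 48·38·13 = 106286; k=4: 134848 + 0 + 48·49·13 = 165424.
Minimum: 59982 at k=2.

59982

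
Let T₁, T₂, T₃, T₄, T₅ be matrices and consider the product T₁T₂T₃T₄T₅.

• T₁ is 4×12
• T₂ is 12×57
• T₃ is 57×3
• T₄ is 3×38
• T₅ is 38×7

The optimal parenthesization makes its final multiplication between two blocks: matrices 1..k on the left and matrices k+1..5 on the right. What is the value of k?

Adjacent pairs: T₁T₂ = 4·12·57 = 2736; T₂T₃ = 12·57·3 = 2052; T₃T₄ = 57·3·38 = 6498; T₄T₅ = 3·38·7 = 798.
Length 3: T₁..T₃: k=1: 0+2052+4·12·3=2196; k=2: 2736+0+4·57·3=3420 → min 2196 | T₂..T₄: k=2: 0+6498+12·57·38=32490; k=3: 2052+0+12·3·38=3420 → min 3420 | T₃..T₅: k=3: 0+798+57·3·7=1995; k=4: 6498+0+57·38·7=21660 → min 1995.
Length 4: T₁..T₄: k=1: 0+3420+4·12·38=5244; k=2: 2736+6498+4·57·38=17898; k=3: 2196+0+4·3·38=2652 → min 2652 | T₂..T₅: k=2: 0+1995+12·57·7=6783; k=3: 2052+798+12·3·7=3102; k=4: 3420+0+12·38·7=6612 → min 3102.
Top-level splits: k=1: (T₁..T₁)·(T₂..T₅) → 0+3102+4·12·7 = 3438; k=2: (T₁..T₂)·(T₃..T₅) → 2736+1995+4·57·7 = 6327; k=3: (T₁..T₃)·(T₄..T₅) → 2196+798+4·3·7 = 3078; k=4: (T₁..T₄)·(T₅..T₅) → 2652+0+4·38·7 = 3716.
Best split is after T₃, i.e. k = 3.

3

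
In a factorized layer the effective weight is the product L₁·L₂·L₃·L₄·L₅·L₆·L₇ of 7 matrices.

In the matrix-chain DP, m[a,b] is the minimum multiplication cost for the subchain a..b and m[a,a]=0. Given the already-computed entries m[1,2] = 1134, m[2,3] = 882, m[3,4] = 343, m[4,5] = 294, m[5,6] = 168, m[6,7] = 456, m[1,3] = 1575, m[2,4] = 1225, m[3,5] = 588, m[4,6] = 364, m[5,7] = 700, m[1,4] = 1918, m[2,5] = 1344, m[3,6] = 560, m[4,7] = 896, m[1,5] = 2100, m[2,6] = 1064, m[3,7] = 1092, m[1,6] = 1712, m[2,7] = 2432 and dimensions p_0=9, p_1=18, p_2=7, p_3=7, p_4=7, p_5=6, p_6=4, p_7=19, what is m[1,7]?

m[1,7] = min over k∈[1,6] of m[1,k]+m[k+1,7]+p_{0}·p_k·p_{7}.
k=1: 0 + 2432 + 9·18·19 = 5510; k=2: 1134 + 1092 + 9·7·19 = 3423; k=3: 1575 + 896 + 9·7·19 = 3668; k=4: 1918 + 700 + 9·7·19 = 3815; k=5: 2100 + 456 + 9·6·19 = 3582; k=6: 1712 + 0 + 9·4·19 = 2396.
Minimum: 2396 at k=6.

2396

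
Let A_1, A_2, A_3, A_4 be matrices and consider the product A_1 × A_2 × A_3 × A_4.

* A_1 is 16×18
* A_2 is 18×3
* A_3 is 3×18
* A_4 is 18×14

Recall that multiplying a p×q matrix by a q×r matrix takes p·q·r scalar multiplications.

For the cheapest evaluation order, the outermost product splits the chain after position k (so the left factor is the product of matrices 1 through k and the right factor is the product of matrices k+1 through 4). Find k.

Adjacent pairs: A_1A_2 = 16·18·3 = 864; A_2A_3 = 18·3·18 = 972; A_3A_4 = 3·18·14 = 756.
Length 3: A_1..A_3: k=1: 0+972+16·18·18=6156; k=2: 864+0+16·3·18=1728 → min 1728 | A_2..A_4: k=2: 0+756+18·3·14=1512; k=3: 972+0+18·18·14=5508 → min 1512.
Top-level splits: k=1: (A_1..A_1)·(A_2..A_4) → 0+1512+16·18·14 = 5544; k=2: (A_1..A_2)·(A_3..A_4) → 864+756+16·3·14 = 2292; k=3: (A_1..A_3)·(A_4..A_4) → 1728+0+16·18·14 = 5760.
Best split is after A_2, i.e. k = 2.

2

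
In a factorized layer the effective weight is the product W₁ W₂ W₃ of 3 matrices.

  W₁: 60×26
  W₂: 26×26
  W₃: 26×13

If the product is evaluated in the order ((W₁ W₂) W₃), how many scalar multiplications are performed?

(W₁ W₂): 60×26 by 26×26 → 60×26, cost 60·26·26 = 40560
((W₁ W₂) W₃): 60×26 by 26×13 → 60×13, cost 60·26·13 = 20280; cumulative 60840
Total: 60840 scalar multiplications.

60840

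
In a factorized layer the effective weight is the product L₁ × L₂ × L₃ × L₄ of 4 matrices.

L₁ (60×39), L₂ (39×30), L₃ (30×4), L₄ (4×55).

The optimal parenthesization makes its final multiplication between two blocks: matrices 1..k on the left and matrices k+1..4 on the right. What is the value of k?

Adjacent pairs: L₁L₂ = 60·39·30 = 70200; L₂L₃ = 39·30·4 = 4680; L₃L₄ = 30·4·55 = 6600.
Length 3: L₁..L₃: k=1: 0+4680+60·39·4=14040; k=2: 70200+0+60·30·4=77400 → min 14040 | L₂..L₄: k=2: 0+6600+39·30·55=70950; k=3: 4680+0+39·4·55=13260 → min 13260.
Top-level splits: k=1: (L₁..L₁)·(L₂..L₄) → 0+13260+60·39·55 = 141960; k=2: (L₁..L₂)·(L₃..L₄) → 70200+6600+60·30·55 = 175800; k=3: (L₁..L₃)·(L₄..L₄) → 14040+0+60·4·55 = 27240.
Best split is after L₃, i.e. k = 3.

3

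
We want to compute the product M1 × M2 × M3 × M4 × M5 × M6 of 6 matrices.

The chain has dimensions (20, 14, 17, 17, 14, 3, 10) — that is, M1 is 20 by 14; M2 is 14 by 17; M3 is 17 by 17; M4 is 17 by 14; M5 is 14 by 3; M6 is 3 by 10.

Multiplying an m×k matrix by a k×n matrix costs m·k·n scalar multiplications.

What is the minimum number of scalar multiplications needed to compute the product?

Adjacent pairs: M1M2 = 20·14·17 = 4760; M2M3 = 14·17·17 = 4046; M3M4 = 17·17·14 = 4046; M4M5 = 17·14·3 = 714; M5M6 = 14·3·10 = 420.
Length 3: M1..M3: k=1: 0+4046+20·14·17=8806; k=2: 4760+0+20·17·17=10540 → min 8806 | M2..M4: k=2: 0+4046+14·17·14=7378; k=3: 4046+0+14·17·14=7378 → min 7378 | M3..M5: k=3: 0+714+17·17·3=1581; k=4: 4046+0+17·14·3=4760 → min 1581 | M4..M6: k=4: 0+420+17·14·10=2800; k=5: 714+0+17·3·10=1224 → min 1224.
Length 4: M1..M4: k=1: 0+7378+20·14·14=11298; k=2: 4760+4046+20·17·14=13566; k=3: 8806+0+20·17·14=13566 → min 11298 | M2..M5: k=2: 0+1581+14·17·3=2295; k=3: 4046+714+14·17·3=5474; k=4: 7378+0+14·14·3=7966 → min 2295 | M3..M6: k=3: 0+1224+17·17·10=4114; k=4: 4046+420+17·14·10=6846; k=5: 1581+0+17·3·10=2091 → min 2091.
Length 5: M1..M5: k=1: 0+2295+20·14·3=3135; k=2: 4760+1581+20·17·3=7361; k=3: 8806+714+20·17·3=10540; k=4: 11298+0+20·14·3=12138 → min 3135 | M2..M6: k=2: 0+2091+14·17·10=4471; k=3: 4046+1224+14·17·10=7650; k=4: 7378+420+14·14·10=9758; k=5: 2295+0+14·3·10=2715 → min 2715.
Length 6: M1..M6: k=1: 0+2715+20·14·10=5515; k=2: 4760+2091+20·17·10=10251; k=3: 8806+1224+20·17·10=13430; k=4: 11298+420+20·14·10=14518; k=5: 3135+0+20·3·10=3735 → min 3735.
Optimal order: ((M1 × (M2 × (M3 × (M4 × M5)))) × M6) with cost 3735.

3735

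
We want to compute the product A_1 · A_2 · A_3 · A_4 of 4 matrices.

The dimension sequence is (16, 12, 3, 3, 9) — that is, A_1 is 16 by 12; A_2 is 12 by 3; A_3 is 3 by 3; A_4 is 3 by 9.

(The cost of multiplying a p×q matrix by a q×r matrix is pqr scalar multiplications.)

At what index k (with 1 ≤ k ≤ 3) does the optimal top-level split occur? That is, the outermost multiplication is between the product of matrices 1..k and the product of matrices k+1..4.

Adjacent pairs: A_1A_2 = 16·12·3 = 576; A_2A_3 = 12·3·3 = 108; A_3A_4 = 3·3·9 = 81.
Length 3: A_1..A_3: k=1: 0+108+16·12·3=684; k=2: 576+0+16·3·3=720 → min 684 | A_2..A_4: k=2: 0+81+12·3·9=405; k=3: 108+0+12·3·9=432 → min 405.
Top-level splits: k=1: (A_1..A_1)·(A_2..A_4) → 0+405+16·12·9 = 2133; k=2: (A_1..A_2)·(A_3..A_4) → 576+81+16·3·9 = 1089; k=3: (A_1..A_3)·(A_4..A_4) → 684+0+16·3·9 = 1116.
Best split is after A_2, i.e. k = 2.

2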